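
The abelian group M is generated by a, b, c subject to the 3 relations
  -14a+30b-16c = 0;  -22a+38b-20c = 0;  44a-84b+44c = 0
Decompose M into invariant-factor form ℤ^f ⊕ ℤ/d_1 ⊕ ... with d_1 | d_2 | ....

rank_ℚ(R)=3; free=3−3=0
SNF(R) diag = [2, 4, 8] → torsion [2, 4, 8]

Answer: M ≅ ℤ/2 ⊕ ℤ/4 ⊕ ℤ/8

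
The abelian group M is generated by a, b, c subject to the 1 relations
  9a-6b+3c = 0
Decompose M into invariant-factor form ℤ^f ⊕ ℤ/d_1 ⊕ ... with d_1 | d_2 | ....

rank_ℚ(R)=1; free=3−1=2
SNF(R) diag = [3] → torsion [3]

Answer: M ≅ ℤ^2 ⊕ ℤ/3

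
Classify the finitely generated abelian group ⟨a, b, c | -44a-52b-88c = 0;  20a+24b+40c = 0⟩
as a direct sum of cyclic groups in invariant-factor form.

Answer: M ≅ ℤ^1 ⊕ ℤ/4 ⊕ ℤ/4

Derivation:
rank_ℚ(R)=2; free=3−2=1
SNF(R) diag = [4, 4] → torsion [4, 4]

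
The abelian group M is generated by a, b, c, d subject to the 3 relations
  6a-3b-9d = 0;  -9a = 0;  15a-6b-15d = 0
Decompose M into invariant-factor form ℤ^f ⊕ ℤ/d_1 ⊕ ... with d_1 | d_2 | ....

Answer: M ≅ ℤ^1 ⊕ ℤ/3 ⊕ ℤ/3 ⊕ ℤ/9

Derivation:
rank_ℚ(R)=3; free=4−3=1
SNF(R) diag = [3, 3, 9] → torsion [3, 3, 9]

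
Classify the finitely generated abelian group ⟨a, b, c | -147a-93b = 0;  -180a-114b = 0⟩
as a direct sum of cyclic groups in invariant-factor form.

rank_ℚ(R)=2; free=3−2=1
SNF(R) diag = [3, 6] → torsion [3, 6]

Answer: M ≅ ℤ^1 ⊕ ℤ/3 ⊕ ℤ/6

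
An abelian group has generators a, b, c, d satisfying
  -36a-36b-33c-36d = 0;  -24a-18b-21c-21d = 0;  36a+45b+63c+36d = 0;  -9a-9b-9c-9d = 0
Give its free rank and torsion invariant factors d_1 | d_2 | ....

rank_ℚ(R)=4; free=4−4=0
SNF(R) diag = [3, 3, 9, 9] → torsion [3, 3, 9, 9]

Answer: M ≅ ℤ/3 ⊕ ℤ/3 ⊕ ℤ/9 ⊕ ℤ/9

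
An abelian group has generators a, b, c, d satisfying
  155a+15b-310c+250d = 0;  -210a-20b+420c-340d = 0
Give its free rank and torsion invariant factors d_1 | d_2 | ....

rank_ℚ(R)=2; free=4−2=2
SNF(R) diag = [5, 10] → torsion [5, 10]

Answer: M ≅ ℤ^2 ⊕ ℤ/5 ⊕ ℤ/10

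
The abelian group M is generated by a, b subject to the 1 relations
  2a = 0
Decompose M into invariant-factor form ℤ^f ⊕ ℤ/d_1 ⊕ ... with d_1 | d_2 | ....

Answer: M ≅ ℤ^1 ⊕ ℤ/2

Derivation:
rank_ℚ(R)=1; free=2−1=1
SNF(R) diag = [2] → torsion [2]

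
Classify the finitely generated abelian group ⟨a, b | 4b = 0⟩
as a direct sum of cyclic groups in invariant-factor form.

Answer: M ≅ ℤ^1 ⊕ ℤ/4

Derivation:
rank_ℚ(R)=1; free=2−1=1
SNF(R) diag = [4] → torsion [4]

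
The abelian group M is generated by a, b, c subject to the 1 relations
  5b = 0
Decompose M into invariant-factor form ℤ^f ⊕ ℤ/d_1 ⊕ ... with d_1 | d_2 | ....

rank_ℚ(R)=1; free=3−1=2
SNF(R) diag = [5] → torsion [5]

Answer: M ≅ ℤ^2 ⊕ ℤ/5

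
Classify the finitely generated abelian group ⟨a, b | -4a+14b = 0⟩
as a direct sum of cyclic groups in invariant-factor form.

rank_ℚ(R)=1; free=2−1=1
SNF(R) diag = [2] → torsion [2]

Answer: M ≅ ℤ^1 ⊕ ℤ/2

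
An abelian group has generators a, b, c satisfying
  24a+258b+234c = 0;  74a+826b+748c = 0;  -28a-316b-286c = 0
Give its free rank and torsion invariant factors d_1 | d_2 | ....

Answer: M ≅ ℤ/2 ⊕ ℤ/2 ⊕ ℤ/6

Derivation:
rank_ℚ(R)=3; free=3−3=0
SNF(R) diag = [2, 2, 6] → torsion [2, 2, 6]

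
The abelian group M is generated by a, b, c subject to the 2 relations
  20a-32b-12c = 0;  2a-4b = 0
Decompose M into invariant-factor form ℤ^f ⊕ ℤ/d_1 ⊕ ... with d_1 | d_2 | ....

rank_ℚ(R)=2; free=3−2=1
SNF(R) diag = [2, 4] → torsion [2, 4]

Answer: M ≅ ℤ^1 ⊕ ℤ/2 ⊕ ℤ/4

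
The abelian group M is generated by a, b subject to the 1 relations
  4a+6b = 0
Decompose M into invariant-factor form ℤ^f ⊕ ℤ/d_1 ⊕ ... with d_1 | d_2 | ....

Answer: M ≅ ℤ^1 ⊕ ℤ/2

Derivation:
rank_ℚ(R)=1; free=2−1=1
SNF(R) diag = [2] → torsion [2]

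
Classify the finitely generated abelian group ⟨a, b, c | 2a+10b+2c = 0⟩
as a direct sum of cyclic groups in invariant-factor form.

Answer: M ≅ ℤ^2 ⊕ ℤ/2

Derivation:
rank_ℚ(R)=1; free=3−1=2
SNF(R) diag = [2] → torsion [2]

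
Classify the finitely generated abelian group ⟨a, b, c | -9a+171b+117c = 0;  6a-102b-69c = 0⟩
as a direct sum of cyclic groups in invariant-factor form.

rank_ℚ(R)=2; free=3−2=1
SNF(R) diag = [3, 9] → torsion [3, 9]

Answer: M ≅ ℤ^1 ⊕ ℤ/3 ⊕ ℤ/9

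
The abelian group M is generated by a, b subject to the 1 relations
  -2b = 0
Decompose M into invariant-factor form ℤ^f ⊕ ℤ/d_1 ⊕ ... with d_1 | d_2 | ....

Answer: M ≅ ℤ^1 ⊕ ℤ/2

Derivation:
rank_ℚ(R)=1; free=2−1=1
SNF(R) diag = [2] → torsion [2]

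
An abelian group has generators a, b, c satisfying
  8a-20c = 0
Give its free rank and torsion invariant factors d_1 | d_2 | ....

rank_ℚ(R)=1; free=3−1=2
SNF(R) diag = [4] → torsion [4]

Answer: M ≅ ℤ^2 ⊕ ℤ/4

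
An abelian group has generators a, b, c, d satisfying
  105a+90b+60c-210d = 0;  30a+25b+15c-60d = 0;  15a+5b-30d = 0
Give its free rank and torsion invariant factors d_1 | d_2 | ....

Answer: M ≅ ℤ^1 ⊕ ℤ/5 ⊕ ℤ/15 ⊕ ℤ/15

Derivation:
rank_ℚ(R)=3; free=4−3=1
SNF(R) diag = [5, 15, 15] → torsion [5, 15, 15]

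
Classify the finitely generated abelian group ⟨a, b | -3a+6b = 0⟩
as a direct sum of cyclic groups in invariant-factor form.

rank_ℚ(R)=1; free=2−1=1
SNF(R) diag = [3] → torsion [3]

Answer: M ≅ ℤ^1 ⊕ ℤ/3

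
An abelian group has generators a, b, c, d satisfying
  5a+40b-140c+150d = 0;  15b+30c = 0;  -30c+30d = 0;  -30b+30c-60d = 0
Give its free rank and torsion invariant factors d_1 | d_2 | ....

Answer: M ≅ ℤ/5 ⊕ ℤ/15 ⊕ ℤ/30 ⊕ ℤ/30

Derivation:
rank_ℚ(R)=4; free=4−4=0
SNF(R) diag = [5, 15, 30, 30] → torsion [5, 15, 30, 30]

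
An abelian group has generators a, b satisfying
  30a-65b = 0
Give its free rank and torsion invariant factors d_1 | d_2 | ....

rank_ℚ(R)=1; free=2−1=1
SNF(R) diag = [5] → torsion [5]

Answer: M ≅ ℤ^1 ⊕ ℤ/5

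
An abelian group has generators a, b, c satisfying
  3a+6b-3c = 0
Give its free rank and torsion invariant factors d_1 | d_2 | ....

Answer: M ≅ ℤ^2 ⊕ ℤ/3

Derivation:
rank_ℚ(R)=1; free=3−1=2
SNF(R) diag = [3] → torsion [3]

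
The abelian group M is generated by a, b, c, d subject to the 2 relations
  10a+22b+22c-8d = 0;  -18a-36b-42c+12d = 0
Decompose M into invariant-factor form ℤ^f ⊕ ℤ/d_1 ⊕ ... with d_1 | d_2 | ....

rank_ℚ(R)=2; free=4−2=2
SNF(R) diag = [2, 6] → torsion [2, 6]

Answer: M ≅ ℤ^2 ⊕ ℤ/2 ⊕ ℤ/6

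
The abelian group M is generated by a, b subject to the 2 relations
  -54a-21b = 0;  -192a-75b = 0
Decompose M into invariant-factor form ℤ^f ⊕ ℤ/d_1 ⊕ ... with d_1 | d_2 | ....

rank_ℚ(R)=2; free=2−2=0
SNF(R) diag = [3, 6] → torsion [3, 6]

Answer: M ≅ ℤ/3 ⊕ ℤ/6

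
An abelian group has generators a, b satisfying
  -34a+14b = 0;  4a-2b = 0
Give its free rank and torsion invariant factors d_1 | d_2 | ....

rank_ℚ(R)=2; free=2−2=0
SNF(R) diag = [2, 6] → torsion [2, 6]

Answer: M ≅ ℤ/2 ⊕ ℤ/6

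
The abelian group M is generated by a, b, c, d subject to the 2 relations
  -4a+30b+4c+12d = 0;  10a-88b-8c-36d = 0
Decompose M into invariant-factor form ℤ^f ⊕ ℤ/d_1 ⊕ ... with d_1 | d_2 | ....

rank_ℚ(R)=2; free=4−2=2
SNF(R) diag = [2, 2] → torsion [2, 2]

Answer: M ≅ ℤ^2 ⊕ ℤ/2 ⊕ ℤ/2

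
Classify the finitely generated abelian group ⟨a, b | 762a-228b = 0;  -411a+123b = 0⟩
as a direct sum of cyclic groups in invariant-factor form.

Answer: M ≅ ℤ/3 ⊕ ℤ/6

Derivation:
rank_ℚ(R)=2; free=2−2=0
SNF(R) diag = [3, 6] → torsion [3, 6]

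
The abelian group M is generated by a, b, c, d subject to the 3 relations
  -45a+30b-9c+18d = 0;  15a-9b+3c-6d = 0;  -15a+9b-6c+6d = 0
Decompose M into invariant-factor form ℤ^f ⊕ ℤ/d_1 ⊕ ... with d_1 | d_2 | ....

rank_ℚ(R)=3; free=4−3=1
SNF(R) diag = [3, 3, 3] → torsion [3, 3, 3]

Answer: M ≅ ℤ^1 ⊕ ℤ/3 ⊕ ℤ/3 ⊕ ℤ/3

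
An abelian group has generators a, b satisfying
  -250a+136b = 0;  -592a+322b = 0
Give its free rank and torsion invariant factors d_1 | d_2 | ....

rank_ℚ(R)=2; free=2−2=0
SNF(R) diag = [2, 6] → torsion [2, 6]

Answer: M ≅ ℤ/2 ⊕ ℤ/6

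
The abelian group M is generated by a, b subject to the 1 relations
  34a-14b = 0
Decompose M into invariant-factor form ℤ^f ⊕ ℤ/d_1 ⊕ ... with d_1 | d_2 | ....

Answer: M ≅ ℤ^1 ⊕ ℤ/2

Derivation:
rank_ℚ(R)=1; free=2−1=1
SNF(R) diag = [2] → torsion [2]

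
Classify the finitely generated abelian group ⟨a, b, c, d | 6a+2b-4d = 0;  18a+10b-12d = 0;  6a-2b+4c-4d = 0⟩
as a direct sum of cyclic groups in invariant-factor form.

rank_ℚ(R)=3; free=4−3=1
SNF(R) diag = [2, 4, 4] → torsion [2, 4, 4]

Answer: M ≅ ℤ^1 ⊕ ℤ/2 ⊕ ℤ/4 ⊕ ℤ/4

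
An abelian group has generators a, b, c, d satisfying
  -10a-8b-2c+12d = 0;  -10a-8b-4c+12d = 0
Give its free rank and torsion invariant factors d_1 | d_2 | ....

rank_ℚ(R)=2; free=4−2=2
SNF(R) diag = [2, 2] → torsion [2, 2]

Answer: M ≅ ℤ^2 ⊕ ℤ/2 ⊕ ℤ/2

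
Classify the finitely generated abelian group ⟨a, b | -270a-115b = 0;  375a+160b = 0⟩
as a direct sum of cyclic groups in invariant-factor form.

Answer: M ≅ ℤ/5 ⊕ ℤ/15

Derivation:
rank_ℚ(R)=2; free=2−2=0
SNF(R) diag = [5, 15] → torsion [5, 15]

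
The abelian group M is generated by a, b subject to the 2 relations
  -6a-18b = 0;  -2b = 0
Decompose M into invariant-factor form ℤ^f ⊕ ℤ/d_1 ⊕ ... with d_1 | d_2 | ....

Answer: M ≅ ℤ/2 ⊕ ℤ/6

Derivation:
rank_ℚ(R)=2; free=2−2=0
SNF(R) diag = [2, 6] → torsion [2, 6]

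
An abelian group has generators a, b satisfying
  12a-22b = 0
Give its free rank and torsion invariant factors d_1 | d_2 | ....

rank_ℚ(R)=1; free=2−1=1
SNF(R) diag = [2] → torsion [2]

Answer: M ≅ ℤ^1 ⊕ ℤ/2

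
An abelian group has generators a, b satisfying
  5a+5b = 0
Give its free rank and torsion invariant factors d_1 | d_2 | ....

rank_ℚ(R)=1; free=2−1=1
SNF(R) diag = [5] → torsion [5]

Answer: M ≅ ℤ^1 ⊕ ℤ/5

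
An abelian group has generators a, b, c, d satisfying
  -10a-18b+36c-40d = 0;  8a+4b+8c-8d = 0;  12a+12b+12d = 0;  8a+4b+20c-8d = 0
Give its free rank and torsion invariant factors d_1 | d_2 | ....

rank_ℚ(R)=4; free=4−4=0
SNF(R) diag = [2, 4, 12, 12] → torsion [2, 4, 12, 12]

Answer: M ≅ ℤ/2 ⊕ ℤ/4 ⊕ ℤ/12 ⊕ ℤ/12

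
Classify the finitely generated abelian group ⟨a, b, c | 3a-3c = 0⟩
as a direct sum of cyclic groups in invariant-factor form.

rank_ℚ(R)=1; free=3−1=2
SNF(R) diag = [3] → torsion [3]

Answer: M ≅ ℤ^2 ⊕ ℤ/3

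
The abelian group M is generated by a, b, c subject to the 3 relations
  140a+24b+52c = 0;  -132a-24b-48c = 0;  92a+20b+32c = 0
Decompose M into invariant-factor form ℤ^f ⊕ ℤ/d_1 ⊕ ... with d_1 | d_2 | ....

Answer: M ≅ ℤ/4 ⊕ ℤ/4 ⊕ ℤ/12

Derivation:
rank_ℚ(R)=3; free=3−3=0
SNF(R) diag = [4, 4, 12] → torsion [4, 4, 12]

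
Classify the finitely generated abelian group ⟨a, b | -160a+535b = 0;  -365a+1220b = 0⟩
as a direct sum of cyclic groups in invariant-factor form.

Answer: M ≅ ℤ/5 ⊕ ℤ/15

Derivation:
rank_ℚ(R)=2; free=2−2=0
SNF(R) diag = [5, 15] → torsion [5, 15]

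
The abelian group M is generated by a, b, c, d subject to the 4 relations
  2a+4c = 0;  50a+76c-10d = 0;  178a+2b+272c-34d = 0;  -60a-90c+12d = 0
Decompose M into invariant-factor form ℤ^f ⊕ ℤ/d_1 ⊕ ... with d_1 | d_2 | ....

rank_ℚ(R)=4; free=4−4=0
SNF(R) diag = [2, 2, 2, 6] → torsion [2, 2, 2, 6]

Answer: M ≅ ℤ/2 ⊕ ℤ/2 ⊕ ℤ/2 ⊕ ℤ/6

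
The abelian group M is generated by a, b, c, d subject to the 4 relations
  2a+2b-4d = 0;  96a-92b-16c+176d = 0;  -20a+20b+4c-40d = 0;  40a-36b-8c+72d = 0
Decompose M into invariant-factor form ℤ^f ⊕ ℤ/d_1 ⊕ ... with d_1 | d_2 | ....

rank_ℚ(R)=4; free=4−4=0
SNF(R) diag = [2, 4, 4, 8] → torsion [2, 4, 4, 8]

Answer: M ≅ ℤ/2 ⊕ ℤ/4 ⊕ ℤ/4 ⊕ ℤ/8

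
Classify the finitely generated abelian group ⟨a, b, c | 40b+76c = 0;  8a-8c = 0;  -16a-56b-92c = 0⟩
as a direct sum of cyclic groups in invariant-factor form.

Answer: M ≅ ℤ/4 ⊕ ℤ/8 ⊕ ℤ/16

Derivation:
rank_ℚ(R)=3; free=3−3=0
SNF(R) diag = [4, 8, 16] → torsion [4, 8, 16]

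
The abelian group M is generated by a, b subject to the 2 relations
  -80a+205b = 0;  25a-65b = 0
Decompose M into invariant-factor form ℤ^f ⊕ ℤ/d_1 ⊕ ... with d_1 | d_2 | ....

Answer: M ≅ ℤ/5 ⊕ ℤ/15

Derivation:
rank_ℚ(R)=2; free=2−2=0
SNF(R) diag = [5, 15] → torsion [5, 15]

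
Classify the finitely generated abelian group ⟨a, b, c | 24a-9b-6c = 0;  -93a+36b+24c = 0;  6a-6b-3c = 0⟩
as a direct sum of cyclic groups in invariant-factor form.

Answer: M ≅ ℤ/3 ⊕ ℤ/3 ⊕ ℤ/3

Derivation:
rank_ℚ(R)=3; free=3−3=0
SNF(R) diag = [3, 3, 3] → torsion [3, 3, 3]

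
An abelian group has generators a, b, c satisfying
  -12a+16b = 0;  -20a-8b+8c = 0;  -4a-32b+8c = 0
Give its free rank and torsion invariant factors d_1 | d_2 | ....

Answer: M ≅ ℤ/4 ⊕ ℤ/8 ⊕ ℤ/8

Derivation:
rank_ℚ(R)=3; free=3−3=0
SNF(R) diag = [4, 8, 8] → torsion [4, 8, 8]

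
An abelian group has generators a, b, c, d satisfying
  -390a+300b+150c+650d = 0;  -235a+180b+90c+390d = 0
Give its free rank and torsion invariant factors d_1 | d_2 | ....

Answer: M ≅ ℤ^2 ⊕ ℤ/5 ⊕ ℤ/10

Derivation:
rank_ℚ(R)=2; free=4−2=2
SNF(R) diag = [5, 10] → torsion [5, 10]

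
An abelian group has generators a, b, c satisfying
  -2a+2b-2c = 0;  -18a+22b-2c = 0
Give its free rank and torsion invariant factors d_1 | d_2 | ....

Answer: M ≅ ℤ^1 ⊕ ℤ/2 ⊕ ℤ/4

Derivation:
rank_ℚ(R)=2; free=3−2=1
SNF(R) diag = [2, 4] → torsion [2, 4]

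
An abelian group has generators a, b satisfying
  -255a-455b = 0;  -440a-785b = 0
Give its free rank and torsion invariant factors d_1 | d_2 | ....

rank_ℚ(R)=2; free=2−2=0
SNF(R) diag = [5, 5] → torsion [5, 5]

Answer: M ≅ ℤ/5 ⊕ ℤ/5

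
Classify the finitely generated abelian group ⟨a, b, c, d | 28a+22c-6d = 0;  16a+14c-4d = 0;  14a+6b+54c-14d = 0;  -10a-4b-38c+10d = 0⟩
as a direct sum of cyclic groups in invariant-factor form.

Answer: M ≅ ℤ/2 ⊕ ℤ/2 ⊕ ℤ/2 ⊕ ℤ/2

Derivation:
rank_ℚ(R)=4; free=4−4=0
SNF(R) diag = [2, 2, 2, 2] → torsion [2, 2, 2, 2]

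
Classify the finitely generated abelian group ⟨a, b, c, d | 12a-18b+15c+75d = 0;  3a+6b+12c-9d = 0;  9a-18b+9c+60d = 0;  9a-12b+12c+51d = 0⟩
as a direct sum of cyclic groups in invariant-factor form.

Answer: M ≅ ℤ/3 ⊕ ℤ/3 ⊕ ℤ/6 ⊕ ℤ/12

Derivation:
rank_ℚ(R)=4; free=4−4=0
SNF(R) diag = [3, 3, 6, 12] → torsion [3, 3, 6, 12]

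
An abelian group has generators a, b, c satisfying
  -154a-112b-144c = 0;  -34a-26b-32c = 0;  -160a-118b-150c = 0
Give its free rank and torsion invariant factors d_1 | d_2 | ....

rank_ℚ(R)=3; free=3−3=0
SNF(R) diag = [2, 2, 6] → torsion [2, 2, 6]

Answer: M ≅ ℤ/2 ⊕ ℤ/2 ⊕ ℤ/6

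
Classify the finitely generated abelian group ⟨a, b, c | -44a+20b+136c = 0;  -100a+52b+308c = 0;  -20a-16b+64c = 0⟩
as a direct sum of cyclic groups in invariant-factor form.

Answer: M ≅ ℤ/4 ⊕ ℤ/12 ⊕ ℤ/12

Derivation:
rank_ℚ(R)=3; free=3−3=0
SNF(R) diag = [4, 12, 12] → torsion [4, 12, 12]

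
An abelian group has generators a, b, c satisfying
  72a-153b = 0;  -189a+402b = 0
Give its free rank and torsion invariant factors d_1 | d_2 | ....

rank_ℚ(R)=2; free=3−2=1
SNF(R) diag = [3, 9] → torsion [3, 9]

Answer: M ≅ ℤ^1 ⊕ ℤ/3 ⊕ ℤ/9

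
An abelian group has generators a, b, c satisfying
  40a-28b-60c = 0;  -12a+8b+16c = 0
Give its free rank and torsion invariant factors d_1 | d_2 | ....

Answer: M ≅ ℤ^1 ⊕ ℤ/4 ⊕ ℤ/4

Derivation:
rank_ℚ(R)=2; free=3−2=1
SNF(R) diag = [4, 4] → torsion [4, 4]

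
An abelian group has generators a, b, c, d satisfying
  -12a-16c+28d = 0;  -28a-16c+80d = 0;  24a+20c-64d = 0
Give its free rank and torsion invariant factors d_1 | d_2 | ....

Answer: M ≅ ℤ^1 ⊕ ℤ/4 ⊕ ℤ/4 ⊕ ℤ/4

Derivation:
rank_ℚ(R)=3; free=4−3=1
SNF(R) diag = [4, 4, 4] → torsion [4, 4, 4]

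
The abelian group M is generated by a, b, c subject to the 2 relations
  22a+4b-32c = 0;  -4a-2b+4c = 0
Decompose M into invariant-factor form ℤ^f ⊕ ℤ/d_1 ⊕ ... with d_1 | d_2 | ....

Answer: M ≅ ℤ^1 ⊕ ℤ/2 ⊕ ℤ/2

Derivation:
rank_ℚ(R)=2; free=3−2=1
SNF(R) diag = [2, 2] → torsion [2, 2]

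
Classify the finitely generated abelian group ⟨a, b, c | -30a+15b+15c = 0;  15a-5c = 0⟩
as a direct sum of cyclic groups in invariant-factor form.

Answer: M ≅ ℤ^1 ⊕ ℤ/5 ⊕ ℤ/15

Derivation:
rank_ℚ(R)=2; free=3−2=1
SNF(R) diag = [5, 15] → torsion [5, 15]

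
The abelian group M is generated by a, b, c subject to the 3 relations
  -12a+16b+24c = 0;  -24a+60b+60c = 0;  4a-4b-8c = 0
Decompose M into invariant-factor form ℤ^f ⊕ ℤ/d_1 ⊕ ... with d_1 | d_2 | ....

rank_ℚ(R)=3; free=3−3=0
SNF(R) diag = [4, 4, 12] → torsion [4, 4, 12]

Answer: M ≅ ℤ/4 ⊕ ℤ/4 ⊕ ℤ/12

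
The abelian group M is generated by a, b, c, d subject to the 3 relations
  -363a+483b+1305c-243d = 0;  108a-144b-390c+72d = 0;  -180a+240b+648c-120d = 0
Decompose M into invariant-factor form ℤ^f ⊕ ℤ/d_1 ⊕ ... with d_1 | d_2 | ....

Answer: M ≅ ℤ^1 ⊕ ℤ/3 ⊕ ℤ/6 ⊕ ℤ/12

Derivation:
rank_ℚ(R)=3; free=4−3=1
SNF(R) diag = [3, 6, 12] → torsion [3, 6, 12]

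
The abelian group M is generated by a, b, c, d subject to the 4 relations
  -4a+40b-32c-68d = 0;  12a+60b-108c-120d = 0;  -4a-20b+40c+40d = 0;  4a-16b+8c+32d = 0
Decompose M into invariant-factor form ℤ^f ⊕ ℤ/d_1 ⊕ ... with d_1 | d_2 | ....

rank_ℚ(R)=4; free=4−4=0
SNF(R) diag = [4, 12, 12, 36] → torsion [4, 12, 12, 36]

Answer: M ≅ ℤ/4 ⊕ ℤ/12 ⊕ ℤ/12 ⊕ ℤ/36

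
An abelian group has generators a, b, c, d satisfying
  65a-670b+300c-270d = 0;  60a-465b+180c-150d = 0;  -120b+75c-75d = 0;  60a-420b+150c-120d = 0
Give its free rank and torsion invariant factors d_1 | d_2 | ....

rank_ℚ(R)=4; free=4−4=0
SNF(R) diag = [5, 15, 15, 30] → torsion [5, 15, 15, 30]

Answer: M ≅ ℤ/5 ⊕ ℤ/15 ⊕ ℤ/15 ⊕ ℤ/30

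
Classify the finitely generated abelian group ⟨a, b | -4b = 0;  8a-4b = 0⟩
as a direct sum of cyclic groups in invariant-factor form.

Answer: M ≅ ℤ/4 ⊕ ℤ/8

Derivation:
rank_ℚ(R)=2; free=2−2=0
SNF(R) diag = [4, 8] → torsion [4, 8]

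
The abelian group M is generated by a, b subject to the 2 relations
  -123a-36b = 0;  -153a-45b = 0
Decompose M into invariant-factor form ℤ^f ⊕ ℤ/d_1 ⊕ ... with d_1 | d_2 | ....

Answer: M ≅ ℤ/3 ⊕ ℤ/9

Derivation:
rank_ℚ(R)=2; free=2−2=0
SNF(R) diag = [3, 9] → torsion [3, 9]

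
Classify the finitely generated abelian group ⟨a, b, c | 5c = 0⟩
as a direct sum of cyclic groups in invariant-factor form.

rank_ℚ(R)=1; free=3−1=2
SNF(R) diag = [5] → torsion [5]

Answer: M ≅ ℤ^2 ⊕ ℤ/5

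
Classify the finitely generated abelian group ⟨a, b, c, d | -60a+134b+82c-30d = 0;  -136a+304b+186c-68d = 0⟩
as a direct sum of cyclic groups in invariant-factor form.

rank_ℚ(R)=2; free=4−2=2
SNF(R) diag = [2, 2] → torsion [2, 2]

Answer: M ≅ ℤ^2 ⊕ ℤ/2 ⊕ ℤ/2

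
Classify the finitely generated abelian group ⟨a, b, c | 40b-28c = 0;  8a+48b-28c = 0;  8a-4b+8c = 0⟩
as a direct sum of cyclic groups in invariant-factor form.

rank_ℚ(R)=3; free=3−3=0
SNF(R) diag = [4, 4, 8] → torsion [4, 4, 8]

Answer: M ≅ ℤ/4 ⊕ ℤ/4 ⊕ ℤ/8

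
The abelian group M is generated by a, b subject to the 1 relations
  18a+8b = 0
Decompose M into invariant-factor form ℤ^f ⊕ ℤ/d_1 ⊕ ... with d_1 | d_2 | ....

rank_ℚ(R)=1; free=2−1=1
SNF(R) diag = [2] → torsion [2]

Answer: M ≅ ℤ^1 ⊕ ℤ/2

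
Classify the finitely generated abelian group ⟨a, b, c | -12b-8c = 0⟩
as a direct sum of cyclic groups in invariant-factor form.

rank_ℚ(R)=1; free=3−1=2
SNF(R) diag = [4] → torsion [4]

Answer: M ≅ ℤ^2 ⊕ ℤ/4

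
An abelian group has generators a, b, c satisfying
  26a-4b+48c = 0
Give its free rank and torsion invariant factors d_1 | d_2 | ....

rank_ℚ(R)=1; free=3−1=2
SNF(R) diag = [2] → torsion [2]

Answer: M ≅ ℤ^2 ⊕ ℤ/2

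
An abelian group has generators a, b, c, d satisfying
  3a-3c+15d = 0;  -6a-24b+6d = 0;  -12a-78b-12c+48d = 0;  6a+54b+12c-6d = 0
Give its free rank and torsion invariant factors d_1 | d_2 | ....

rank_ℚ(R)=4; free=4−4=0
SNF(R) diag = [3, 6, 18, 36] → torsion [3, 6, 18, 36]

Answer: M ≅ ℤ/3 ⊕ ℤ/6 ⊕ ℤ/18 ⊕ ℤ/36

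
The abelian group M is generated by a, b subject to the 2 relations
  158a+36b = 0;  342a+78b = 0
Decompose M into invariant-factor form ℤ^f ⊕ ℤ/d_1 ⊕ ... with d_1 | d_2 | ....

Answer: M ≅ ℤ/2 ⊕ ℤ/6

Derivation:
rank_ℚ(R)=2; free=2−2=0
SNF(R) diag = [2, 6] → torsion [2, 6]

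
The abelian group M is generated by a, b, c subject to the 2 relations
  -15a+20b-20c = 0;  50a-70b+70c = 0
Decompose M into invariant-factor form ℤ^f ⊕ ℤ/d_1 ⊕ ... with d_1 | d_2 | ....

rank_ℚ(R)=2; free=3−2=1
SNF(R) diag = [5, 10] → torsion [5, 10]

Answer: M ≅ ℤ^1 ⊕ ℤ/5 ⊕ ℤ/10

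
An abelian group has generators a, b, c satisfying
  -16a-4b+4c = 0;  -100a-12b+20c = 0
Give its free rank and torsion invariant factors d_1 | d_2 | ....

Answer: M ≅ ℤ^1 ⊕ ℤ/4 ⊕ ℤ/4

Derivation:
rank_ℚ(R)=2; free=3−2=1
SNF(R) diag = [4, 4] → torsion [4, 4]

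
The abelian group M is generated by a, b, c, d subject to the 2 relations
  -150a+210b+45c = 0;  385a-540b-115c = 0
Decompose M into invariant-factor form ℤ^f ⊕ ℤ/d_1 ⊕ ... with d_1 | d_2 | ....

Answer: M ≅ ℤ^2 ⊕ ℤ/5 ⊕ ℤ/15

Derivation:
rank_ℚ(R)=2; free=4−2=2
SNF(R) diag = [5, 15] → torsion [5, 15]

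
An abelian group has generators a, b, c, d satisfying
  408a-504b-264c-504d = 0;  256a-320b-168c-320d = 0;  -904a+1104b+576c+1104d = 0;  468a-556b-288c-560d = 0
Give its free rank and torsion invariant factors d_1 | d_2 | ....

Answer: M ≅ ℤ/4 ⊕ ℤ/8 ⊕ ℤ/8 ⊕ ℤ/24

Derivation:
rank_ℚ(R)=4; free=4−4=0
SNF(R) diag = [4, 8, 8, 24] → torsion [4, 8, 8, 24]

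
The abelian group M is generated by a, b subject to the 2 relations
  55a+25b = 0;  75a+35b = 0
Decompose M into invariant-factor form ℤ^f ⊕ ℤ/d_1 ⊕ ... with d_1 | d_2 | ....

Answer: M ≅ ℤ/5 ⊕ ℤ/10

Derivation:
rank_ℚ(R)=2; free=2−2=0
SNF(R) diag = [5, 10] → torsion [5, 10]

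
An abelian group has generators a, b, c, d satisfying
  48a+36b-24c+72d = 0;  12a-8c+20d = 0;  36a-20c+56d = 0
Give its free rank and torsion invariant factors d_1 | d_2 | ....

rank_ℚ(R)=3; free=4−3=1
SNF(R) diag = [4, 12, 36] → torsion [4, 12, 36]

Answer: M ≅ ℤ^1 ⊕ ℤ/4 ⊕ ℤ/12 ⊕ ℤ/36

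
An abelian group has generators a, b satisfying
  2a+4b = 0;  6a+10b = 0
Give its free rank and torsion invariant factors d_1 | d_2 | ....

rank_ℚ(R)=2; free=2−2=0
SNF(R) diag = [2, 2] → torsion [2, 2]

Answer: M ≅ ℤ/2 ⊕ ℤ/2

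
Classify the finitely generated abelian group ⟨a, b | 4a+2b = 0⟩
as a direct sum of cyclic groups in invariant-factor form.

rank_ℚ(R)=1; free=2−1=1
SNF(R) diag = [2] → torsion [2]

Answer: M ≅ ℤ^1 ⊕ ℤ/2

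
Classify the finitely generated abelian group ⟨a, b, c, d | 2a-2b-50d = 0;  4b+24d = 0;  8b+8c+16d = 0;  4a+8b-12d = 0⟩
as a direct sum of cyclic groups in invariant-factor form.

Answer: M ≅ ℤ/2 ⊕ ℤ/4 ⊕ ℤ/8 ⊕ ℤ/16

Derivation:
rank_ℚ(R)=4; free=4−4=0
SNF(R) diag = [2, 4, 8, 16] → torsion [2, 4, 8, 16]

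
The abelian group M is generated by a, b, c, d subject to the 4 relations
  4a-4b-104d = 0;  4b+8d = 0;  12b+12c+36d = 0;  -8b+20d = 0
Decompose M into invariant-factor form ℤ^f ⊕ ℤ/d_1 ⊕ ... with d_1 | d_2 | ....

Answer: M ≅ ℤ/4 ⊕ ℤ/4 ⊕ ℤ/12 ⊕ ℤ/36

Derivation:
rank_ℚ(R)=4; free=4−4=0
SNF(R) diag = [4, 4, 12, 36] → torsion [4, 4, 12, 36]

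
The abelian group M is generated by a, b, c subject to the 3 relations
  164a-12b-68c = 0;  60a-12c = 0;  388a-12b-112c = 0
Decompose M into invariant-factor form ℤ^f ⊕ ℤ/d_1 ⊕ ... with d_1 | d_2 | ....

Answer: M ≅ ℤ/4 ⊕ ℤ/12 ⊕ ℤ/12

Derivation:
rank_ℚ(R)=3; free=3−3=0
SNF(R) diag = [4, 12, 12] → torsion [4, 12, 12]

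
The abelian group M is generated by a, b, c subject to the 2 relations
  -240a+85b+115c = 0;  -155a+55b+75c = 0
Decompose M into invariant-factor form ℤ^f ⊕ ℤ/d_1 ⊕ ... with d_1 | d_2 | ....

Answer: M ≅ ℤ^1 ⊕ ℤ/5 ⊕ ℤ/5

Derivation:
rank_ℚ(R)=2; free=3−2=1
SNF(R) diag = [5, 5] → torsion [5, 5]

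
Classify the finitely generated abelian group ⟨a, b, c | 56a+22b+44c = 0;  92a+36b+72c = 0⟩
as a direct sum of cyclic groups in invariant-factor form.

rank_ℚ(R)=2; free=3−2=1
SNF(R) diag = [2, 4] → torsion [2, 4]

Answer: M ≅ ℤ^1 ⊕ ℤ/2 ⊕ ℤ/4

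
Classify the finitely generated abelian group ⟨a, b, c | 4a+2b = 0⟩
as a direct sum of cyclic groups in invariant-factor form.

Answer: M ≅ ℤ^2 ⊕ ℤ/2

Derivation:
rank_ℚ(R)=1; free=3−1=2
SNF(R) diag = [2] → torsion [2]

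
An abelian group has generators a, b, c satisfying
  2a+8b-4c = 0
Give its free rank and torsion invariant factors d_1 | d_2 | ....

rank_ℚ(R)=1; free=3−1=2
SNF(R) diag = [2] → torsion [2]

Answer: M ≅ ℤ^2 ⊕ ℤ/2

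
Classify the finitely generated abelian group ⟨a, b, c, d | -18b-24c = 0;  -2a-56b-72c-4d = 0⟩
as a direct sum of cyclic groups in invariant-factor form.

rank_ℚ(R)=2; free=4−2=2
SNF(R) diag = [2, 6] → torsion [2, 6]

Answer: M ≅ ℤ^2 ⊕ ℤ/2 ⊕ ℤ/6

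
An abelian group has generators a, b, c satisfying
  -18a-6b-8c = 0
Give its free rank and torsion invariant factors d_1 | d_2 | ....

Answer: M ≅ ℤ^2 ⊕ ℤ/2

Derivation:
rank_ℚ(R)=1; free=3−1=2
SNF(R) diag = [2] → torsion [2]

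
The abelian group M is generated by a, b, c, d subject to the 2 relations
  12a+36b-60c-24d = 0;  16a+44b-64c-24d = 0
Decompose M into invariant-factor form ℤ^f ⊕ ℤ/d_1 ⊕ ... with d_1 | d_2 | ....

rank_ℚ(R)=2; free=4−2=2
SNF(R) diag = [4, 12] → torsion [4, 12]

Answer: M ≅ ℤ^2 ⊕ ℤ/4 ⊕ ℤ/12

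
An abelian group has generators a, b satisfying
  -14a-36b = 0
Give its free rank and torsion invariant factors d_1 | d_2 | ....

Answer: M ≅ ℤ^1 ⊕ ℤ/2

Derivation:
rank_ℚ(R)=1; free=2−1=1
SNF(R) diag = [2] → torsion [2]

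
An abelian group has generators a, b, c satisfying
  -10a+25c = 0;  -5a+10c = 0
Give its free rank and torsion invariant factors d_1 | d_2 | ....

Answer: M ≅ ℤ^1 ⊕ ℤ/5 ⊕ ℤ/5

Derivation:
rank_ℚ(R)=2; free=3−2=1
SNF(R) diag = [5, 5] → torsion [5, 5]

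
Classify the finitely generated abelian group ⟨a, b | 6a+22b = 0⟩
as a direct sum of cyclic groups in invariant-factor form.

Answer: M ≅ ℤ^1 ⊕ ℤ/2

Derivation:
rank_ℚ(R)=1; free=2−1=1
SNF(R) diag = [2] → torsion [2]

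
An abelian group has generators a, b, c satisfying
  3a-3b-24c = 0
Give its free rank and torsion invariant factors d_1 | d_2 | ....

Answer: M ≅ ℤ^2 ⊕ ℤ/3

Derivation:
rank_ℚ(R)=1; free=3−1=2
SNF(R) diag = [3] → torsion [3]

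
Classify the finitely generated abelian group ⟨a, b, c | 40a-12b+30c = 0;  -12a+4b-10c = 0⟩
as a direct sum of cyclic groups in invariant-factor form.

Answer: M ≅ ℤ^1 ⊕ ℤ/2 ⊕ ℤ/4

Derivation:
rank_ℚ(R)=2; free=3−2=1
SNF(R) diag = [2, 4] → torsion [2, 4]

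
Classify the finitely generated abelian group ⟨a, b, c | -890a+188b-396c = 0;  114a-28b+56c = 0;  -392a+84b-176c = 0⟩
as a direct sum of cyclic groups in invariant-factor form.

rank_ℚ(R)=3; free=3−3=0
SNF(R) diag = [2, 4, 12] → torsion [2, 4, 12]

Answer: M ≅ ℤ/2 ⊕ ℤ/4 ⊕ ℤ/12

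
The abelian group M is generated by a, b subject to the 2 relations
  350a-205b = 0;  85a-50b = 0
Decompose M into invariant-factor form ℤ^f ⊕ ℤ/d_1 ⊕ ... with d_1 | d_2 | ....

Answer: M ≅ ℤ/5 ⊕ ℤ/15

Derivation:
rank_ℚ(R)=2; free=2−2=0
SNF(R) diag = [5, 15] → torsion [5, 15]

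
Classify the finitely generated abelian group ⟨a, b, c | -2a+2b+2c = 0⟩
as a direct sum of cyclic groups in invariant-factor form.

Answer: M ≅ ℤ^2 ⊕ ℤ/2

Derivation:
rank_ℚ(R)=1; free=3−1=2
SNF(R) diag = [2] → torsion [2]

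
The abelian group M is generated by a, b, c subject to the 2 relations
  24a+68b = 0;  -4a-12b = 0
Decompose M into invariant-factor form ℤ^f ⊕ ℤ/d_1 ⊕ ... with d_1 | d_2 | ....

Answer: M ≅ ℤ^1 ⊕ ℤ/4 ⊕ ℤ/4

Derivation:
rank_ℚ(R)=2; free=3−2=1
SNF(R) diag = [4, 4] → torsion [4, 4]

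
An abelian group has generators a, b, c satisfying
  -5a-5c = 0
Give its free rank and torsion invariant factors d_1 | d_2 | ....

Answer: M ≅ ℤ^2 ⊕ ℤ/5

Derivation:
rank_ℚ(R)=1; free=3−1=2
SNF(R) diag = [5] → torsion [5]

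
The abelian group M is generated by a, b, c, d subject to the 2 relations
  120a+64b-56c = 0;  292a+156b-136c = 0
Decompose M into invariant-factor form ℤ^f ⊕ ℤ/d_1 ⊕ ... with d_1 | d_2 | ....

rank_ℚ(R)=2; free=4−2=2
SNF(R) diag = [4, 8] → torsion [4, 8]

Answer: M ≅ ℤ^2 ⊕ ℤ/4 ⊕ ℤ/8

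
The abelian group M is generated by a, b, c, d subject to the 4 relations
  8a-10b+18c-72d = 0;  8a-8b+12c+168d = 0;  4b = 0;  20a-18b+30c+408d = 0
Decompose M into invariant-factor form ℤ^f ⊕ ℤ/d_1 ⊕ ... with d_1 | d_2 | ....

rank_ℚ(R)=4; free=4−4=0
SNF(R) diag = [2, 4, 12, 24] → torsion [2, 4, 12, 24]

Answer: M ≅ ℤ/2 ⊕ ℤ/4 ⊕ ℤ/12 ⊕ ℤ/24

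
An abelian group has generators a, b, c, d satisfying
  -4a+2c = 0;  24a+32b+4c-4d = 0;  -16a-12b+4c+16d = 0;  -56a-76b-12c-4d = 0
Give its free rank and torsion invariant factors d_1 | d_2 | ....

Answer: M ≅ ℤ/2 ⊕ ℤ/4 ⊕ ℤ/4 ⊕ ℤ/8

Derivation:
rank_ℚ(R)=4; free=4−4=0
SNF(R) diag = [2, 4, 4, 8] → torsion [2, 4, 4, 8]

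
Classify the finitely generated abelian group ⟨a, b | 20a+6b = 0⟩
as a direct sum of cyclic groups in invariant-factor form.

Answer: M ≅ ℤ^1 ⊕ ℤ/2

Derivation:
rank_ℚ(R)=1; free=2−1=1
SNF(R) diag = [2] → torsion [2]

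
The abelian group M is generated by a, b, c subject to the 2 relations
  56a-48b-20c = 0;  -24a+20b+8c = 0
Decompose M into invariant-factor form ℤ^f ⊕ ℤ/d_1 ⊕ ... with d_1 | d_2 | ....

Answer: M ≅ ℤ^1 ⊕ ℤ/4 ⊕ ℤ/4

Derivation:
rank_ℚ(R)=2; free=3−2=1
SNF(R) diag = [4, 4] → torsion [4, 4]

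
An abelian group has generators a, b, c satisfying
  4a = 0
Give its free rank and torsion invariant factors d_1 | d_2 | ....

rank_ℚ(R)=1; free=3−1=2
SNF(R) diag = [4] → torsion [4]

Answer: M ≅ ℤ^2 ⊕ ℤ/4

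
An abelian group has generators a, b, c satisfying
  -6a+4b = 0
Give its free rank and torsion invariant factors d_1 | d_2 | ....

Answer: M ≅ ℤ^2 ⊕ ℤ/2

Derivation:
rank_ℚ(R)=1; free=3−1=2
SNF(R) diag = [2] → torsion [2]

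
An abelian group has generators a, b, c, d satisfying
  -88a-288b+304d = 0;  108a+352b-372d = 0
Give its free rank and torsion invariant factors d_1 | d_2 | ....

rank_ℚ(R)=2; free=4−2=2
SNF(R) diag = [4, 8] → torsion [4, 8]

Answer: M ≅ ℤ^2 ⊕ ℤ/4 ⊕ ℤ/8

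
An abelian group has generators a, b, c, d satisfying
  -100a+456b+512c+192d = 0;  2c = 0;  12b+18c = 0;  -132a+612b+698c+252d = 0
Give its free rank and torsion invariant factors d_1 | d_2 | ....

rank_ℚ(R)=4; free=4−4=0
SNF(R) diag = [2, 4, 12, 36] → torsion [2, 4, 12, 36]

Answer: M ≅ ℤ/2 ⊕ ℤ/4 ⊕ ℤ/12 ⊕ ℤ/36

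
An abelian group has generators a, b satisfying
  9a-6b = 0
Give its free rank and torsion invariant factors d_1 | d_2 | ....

rank_ℚ(R)=1; free=2−1=1
SNF(R) diag = [3] → torsion [3]

Answer: M ≅ ℤ^1 ⊕ ℤ/3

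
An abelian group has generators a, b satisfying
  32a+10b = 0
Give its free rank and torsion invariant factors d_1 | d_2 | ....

rank_ℚ(R)=1; free=2−1=1
SNF(R) diag = [2] → torsion [2]

Answer: M ≅ ℤ^1 ⊕ ℤ/2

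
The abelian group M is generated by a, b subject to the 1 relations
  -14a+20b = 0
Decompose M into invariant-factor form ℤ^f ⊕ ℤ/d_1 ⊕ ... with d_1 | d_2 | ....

rank_ℚ(R)=1; free=2−1=1
SNF(R) diag = [2] → torsion [2]

Answer: M ≅ ℤ^1 ⊕ ℤ/2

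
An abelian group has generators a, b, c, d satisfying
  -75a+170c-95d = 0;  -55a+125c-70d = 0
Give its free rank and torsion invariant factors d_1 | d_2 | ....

Answer: M ≅ ℤ^2 ⊕ ℤ/5 ⊕ ℤ/5

Derivation:
rank_ℚ(R)=2; free=4−2=2
SNF(R) diag = [5, 5] → torsion [5, 5]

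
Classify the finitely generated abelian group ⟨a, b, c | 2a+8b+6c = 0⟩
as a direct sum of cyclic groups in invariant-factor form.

Answer: M ≅ ℤ^2 ⊕ ℤ/2

Derivation:
rank_ℚ(R)=1; free=3−1=2
SNF(R) diag = [2] → torsion [2]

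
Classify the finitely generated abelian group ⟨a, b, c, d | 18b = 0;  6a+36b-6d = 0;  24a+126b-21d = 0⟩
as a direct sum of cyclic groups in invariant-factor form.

Answer: M ≅ ℤ^1 ⊕ ℤ/3 ⊕ ℤ/6 ⊕ ℤ/18

Derivation:
rank_ℚ(R)=3; free=4−3=1
SNF(R) diag = [3, 6, 18] → torsion [3, 6, 18]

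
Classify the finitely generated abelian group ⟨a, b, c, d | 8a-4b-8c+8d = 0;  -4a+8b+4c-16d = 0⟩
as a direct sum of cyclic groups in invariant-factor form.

Answer: M ≅ ℤ^2 ⊕ ℤ/4 ⊕ ℤ/12

Derivation:
rank_ℚ(R)=2; free=4−2=2
SNF(R) diag = [4, 12] → torsion [4, 12]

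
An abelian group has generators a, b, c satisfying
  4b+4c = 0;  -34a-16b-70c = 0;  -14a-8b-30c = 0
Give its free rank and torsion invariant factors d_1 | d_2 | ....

rank_ℚ(R)=3; free=3−3=0
SNF(R) diag = [2, 4, 4] → torsion [2, 4, 4]

Answer: M ≅ ℤ/2 ⊕ ℤ/4 ⊕ ℤ/4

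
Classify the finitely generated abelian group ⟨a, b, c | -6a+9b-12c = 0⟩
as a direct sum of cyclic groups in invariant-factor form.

rank_ℚ(R)=1; free=3−1=2
SNF(R) diag = [3] → torsion [3]

Answer: M ≅ ℤ^2 ⊕ ℤ/3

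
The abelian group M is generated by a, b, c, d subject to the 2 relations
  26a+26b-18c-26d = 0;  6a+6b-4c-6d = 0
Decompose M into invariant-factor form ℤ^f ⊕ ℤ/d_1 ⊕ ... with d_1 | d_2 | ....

rank_ℚ(R)=2; free=4−2=2
SNF(R) diag = [2, 2] → torsion [2, 2]

Answer: M ≅ ℤ^2 ⊕ ℤ/2 ⊕ ℤ/2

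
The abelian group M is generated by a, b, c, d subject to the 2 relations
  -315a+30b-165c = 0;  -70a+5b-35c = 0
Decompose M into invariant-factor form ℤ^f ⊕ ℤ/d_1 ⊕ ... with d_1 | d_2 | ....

Answer: M ≅ ℤ^2 ⊕ ℤ/5 ⊕ ℤ/15

Derivation:
rank_ℚ(R)=2; free=4−2=2
SNF(R) diag = [5, 15] → torsion [5, 15]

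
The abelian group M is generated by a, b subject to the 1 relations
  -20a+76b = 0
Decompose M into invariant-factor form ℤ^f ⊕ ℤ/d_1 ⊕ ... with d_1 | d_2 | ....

rank_ℚ(R)=1; free=2−1=1
SNF(R) diag = [4] → torsion [4]

Answer: M ≅ ℤ^1 ⊕ ℤ/4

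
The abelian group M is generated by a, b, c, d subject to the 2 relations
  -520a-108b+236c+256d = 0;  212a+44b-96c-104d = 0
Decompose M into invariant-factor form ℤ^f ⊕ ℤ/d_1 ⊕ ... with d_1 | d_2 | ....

Answer: M ≅ ℤ^2 ⊕ ℤ/4 ⊕ ℤ/4

Derivation:
rank_ℚ(R)=2; free=4−2=2
SNF(R) diag = [4, 4] → torsion [4, 4]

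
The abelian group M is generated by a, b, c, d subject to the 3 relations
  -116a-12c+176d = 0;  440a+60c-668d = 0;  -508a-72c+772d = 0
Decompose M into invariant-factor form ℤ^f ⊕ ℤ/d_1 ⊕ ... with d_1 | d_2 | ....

Answer: M ≅ ℤ^1 ⊕ ℤ/4 ⊕ ℤ/12 ⊕ ℤ/24

Derivation:
rank_ℚ(R)=3; free=4−3=1
SNF(R) diag = [4, 12, 24] → torsion [4, 12, 24]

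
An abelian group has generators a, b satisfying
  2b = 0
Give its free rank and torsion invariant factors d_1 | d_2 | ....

rank_ℚ(R)=1; free=2−1=1
SNF(R) diag = [2] → torsion [2]

Answer: M ≅ ℤ^1 ⊕ ℤ/2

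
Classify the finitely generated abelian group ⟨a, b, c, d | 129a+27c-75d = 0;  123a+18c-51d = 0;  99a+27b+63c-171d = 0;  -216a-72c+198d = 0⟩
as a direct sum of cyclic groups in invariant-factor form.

Answer: M ≅ ℤ/3 ⊕ ℤ/9 ⊕ ℤ/27 ⊕ ℤ/54

Derivation:
rank_ℚ(R)=4; free=4−4=0
SNF(R) diag = [3, 9, 27, 54] → torsion [3, 9, 27, 54]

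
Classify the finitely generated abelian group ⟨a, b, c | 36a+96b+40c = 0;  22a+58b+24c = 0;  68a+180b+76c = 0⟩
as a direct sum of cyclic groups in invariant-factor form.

rank_ℚ(R)=3; free=3−3=0
SNF(R) diag = [2, 4, 4] → torsion [2, 4, 4]

Answer: M ≅ ℤ/2 ⊕ ℤ/4 ⊕ ℤ/4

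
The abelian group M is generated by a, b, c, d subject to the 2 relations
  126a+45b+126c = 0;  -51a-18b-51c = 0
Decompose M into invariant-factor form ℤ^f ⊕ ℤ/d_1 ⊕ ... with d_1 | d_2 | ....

Answer: M ≅ ℤ^2 ⊕ ℤ/3 ⊕ ℤ/9

Derivation:
rank_ℚ(R)=2; free=4−2=2
SNF(R) diag = [3, 9] → torsion [3, 9]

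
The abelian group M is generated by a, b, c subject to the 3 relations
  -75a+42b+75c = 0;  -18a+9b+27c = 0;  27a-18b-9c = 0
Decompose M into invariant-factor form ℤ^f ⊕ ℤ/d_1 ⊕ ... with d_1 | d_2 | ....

Answer: M ≅ ℤ/3 ⊕ ℤ/9 ⊕ ℤ/18

Derivation:
rank_ℚ(R)=3; free=3−3=0
SNF(R) diag = [3, 9, 18] → torsion [3, 9, 18]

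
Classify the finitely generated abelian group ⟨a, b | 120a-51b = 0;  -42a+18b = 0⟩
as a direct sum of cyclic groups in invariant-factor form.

Answer: M ≅ ℤ/3 ⊕ ℤ/6

Derivation:
rank_ℚ(R)=2; free=2−2=0
SNF(R) diag = [3, 6] → torsion [3, 6]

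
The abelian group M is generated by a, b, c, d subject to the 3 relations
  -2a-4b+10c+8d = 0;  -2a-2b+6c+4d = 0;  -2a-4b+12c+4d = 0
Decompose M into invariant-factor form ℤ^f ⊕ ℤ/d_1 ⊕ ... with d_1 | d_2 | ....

Answer: M ≅ ℤ^1 ⊕ ℤ/2 ⊕ ℤ/2 ⊕ ℤ/2

Derivation:
rank_ℚ(R)=3; free=4−3=1
SNF(R) diag = [2, 2, 2] → torsion [2, 2, 2]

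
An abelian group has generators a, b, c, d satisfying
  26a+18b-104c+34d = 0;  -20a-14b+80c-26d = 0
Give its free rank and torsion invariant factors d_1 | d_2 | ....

rank_ℚ(R)=2; free=4−2=2
SNF(R) diag = [2, 2] → torsion [2, 2]

Answer: M ≅ ℤ^2 ⊕ ℤ/2 ⊕ ℤ/2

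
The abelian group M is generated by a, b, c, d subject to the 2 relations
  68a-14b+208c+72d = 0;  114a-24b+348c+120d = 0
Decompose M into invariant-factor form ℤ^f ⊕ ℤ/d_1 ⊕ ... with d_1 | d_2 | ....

Answer: M ≅ ℤ^2 ⊕ ℤ/2 ⊕ ℤ/6

Derivation:
rank_ℚ(R)=2; free=4−2=2
SNF(R) diag = [2, 6] → torsion [2, 6]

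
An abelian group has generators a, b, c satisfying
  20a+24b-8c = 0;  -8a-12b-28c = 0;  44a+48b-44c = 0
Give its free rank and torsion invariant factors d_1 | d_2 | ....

Answer: M ≅ ℤ/4 ⊕ ℤ/12 ⊕ ℤ/36

Derivation:
rank_ℚ(R)=3; free=3−3=0
SNF(R) diag = [4, 12, 36] → torsion [4, 12, 36]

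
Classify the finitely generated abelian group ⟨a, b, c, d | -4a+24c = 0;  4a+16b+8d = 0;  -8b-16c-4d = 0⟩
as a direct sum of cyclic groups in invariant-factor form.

rank_ℚ(R)=3; free=4−3=1
SNF(R) diag = [4, 4, 8] → torsion [4, 4, 8]

Answer: M ≅ ℤ^1 ⊕ ℤ/4 ⊕ ℤ/4 ⊕ ℤ/8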